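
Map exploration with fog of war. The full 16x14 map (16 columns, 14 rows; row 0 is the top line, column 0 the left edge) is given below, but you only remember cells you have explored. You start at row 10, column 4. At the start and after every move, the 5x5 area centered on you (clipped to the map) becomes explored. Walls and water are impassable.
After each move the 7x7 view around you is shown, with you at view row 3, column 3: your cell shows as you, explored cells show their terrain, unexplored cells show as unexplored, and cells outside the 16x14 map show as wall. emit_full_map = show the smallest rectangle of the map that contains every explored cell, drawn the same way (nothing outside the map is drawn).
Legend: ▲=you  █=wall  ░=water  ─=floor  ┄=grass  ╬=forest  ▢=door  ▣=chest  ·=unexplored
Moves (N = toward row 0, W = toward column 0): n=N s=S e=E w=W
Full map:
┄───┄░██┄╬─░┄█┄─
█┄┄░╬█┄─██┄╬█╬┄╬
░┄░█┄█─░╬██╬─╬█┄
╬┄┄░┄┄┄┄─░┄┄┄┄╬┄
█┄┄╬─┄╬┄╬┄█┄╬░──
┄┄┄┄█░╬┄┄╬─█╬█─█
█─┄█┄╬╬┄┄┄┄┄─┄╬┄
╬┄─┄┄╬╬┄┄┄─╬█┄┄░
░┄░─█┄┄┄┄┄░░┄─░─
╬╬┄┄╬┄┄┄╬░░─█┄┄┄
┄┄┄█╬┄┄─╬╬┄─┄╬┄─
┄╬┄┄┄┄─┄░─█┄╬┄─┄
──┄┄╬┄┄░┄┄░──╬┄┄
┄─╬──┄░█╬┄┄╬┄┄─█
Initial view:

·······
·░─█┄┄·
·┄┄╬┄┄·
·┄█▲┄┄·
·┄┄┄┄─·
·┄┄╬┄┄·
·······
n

·······
·─┄┄╬╬·
·░─█┄┄·
·┄┄▲┄┄·
·┄█╬┄┄·
·┄┄┄┄─·
·┄┄╬┄┄·

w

·······
·┄─┄┄╬╬
·┄░─█┄┄
·╬┄▲╬┄┄
·┄┄█╬┄┄
·╬┄┄┄┄─
··┄┄╬┄┄

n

·······
·─┄█┄╬·
·┄─┄┄╬╬
·┄░▲█┄┄
·╬┄┄╬┄┄
·┄┄█╬┄┄
·╬┄┄┄┄─

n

·······
·┄┄┄█░·
·─┄█┄╬·
·┄─▲┄╬╬
·┄░─█┄┄
·╬┄┄╬┄┄
·┄┄█╬┄┄

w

█······
█┄┄┄┄█░
██─┄█┄╬
█╬┄▲┄┄╬
█░┄░─█┄
█╬╬┄┄╬┄
█·┄┄█╬┄

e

·······
┄┄┄┄█░·
█─┄█┄╬·
╬┄─▲┄╬╬
░┄░─█┄┄
╬╬┄┄╬┄┄
·┄┄█╬┄┄

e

·······
┄┄┄█░╬·
─┄█┄╬╬·
┄─┄▲╬╬·
┄░─█┄┄·
╬┄┄╬┄┄·
┄┄█╬┄┄·

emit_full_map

┄┄┄┄█░╬
█─┄█┄╬╬
╬┄─┄▲╬╬
░┄░─█┄┄
╬╬┄┄╬┄┄
·┄┄█╬┄┄
·╬┄┄┄┄─
··┄┄╬┄┄

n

·······
·┄╬─┄╬·
┄┄┄█░╬·
─┄█▲╬╬·
┄─┄┄╬╬·
┄░─█┄┄·
╬┄┄╬┄┄·

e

·······
┄╬─┄╬┄·
┄┄█░╬┄·
┄█┄▲╬┄·
─┄┄╬╬┄·
░─█┄┄┄·
┄┄╬┄┄··

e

·······
╬─┄╬┄╬·
┄█░╬┄┄·
█┄╬▲┄┄·
┄┄╬╬┄┄·
─█┄┄┄┄·
┄╬┄┄···

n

·······
·┄┄┄┄─·
╬─┄╬┄╬·
┄█░▲┄┄·
█┄╬╬┄┄·
┄┄╬╬┄┄·
─█┄┄┄┄·

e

·······
┄┄┄┄─░·
─┄╬┄╬┄·
█░╬▲┄╬·
┄╬╬┄┄┄·
┄╬╬┄┄┄·
█┄┄┄┄··

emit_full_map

····┄┄┄┄─░
··┄╬─┄╬┄╬┄
┄┄┄┄█░╬▲┄╬
█─┄█┄╬╬┄┄┄
╬┄─┄┄╬╬┄┄┄
░┄░─█┄┄┄┄·
╬╬┄┄╬┄┄···
·┄┄█╬┄┄···
·╬┄┄┄┄─···
··┄┄╬┄┄···

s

┄┄┄┄─░·
─┄╬┄╬┄·
█░╬┄┄╬·
┄╬╬▲┄┄·
┄╬╬┄┄┄·
█┄┄┄┄┄·
╬┄┄····

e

┄┄┄─░··
┄╬┄╬┄█·
░╬┄┄╬─·
╬╬┄▲┄┄·
╬╬┄┄┄─·
┄┄┄┄┄░·
┄┄·····

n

·······
┄┄┄─░┄·
┄╬┄╬┄█·
░╬┄▲╬─·
╬╬┄┄┄┄·
╬╬┄┄┄─·
┄┄┄┄┄░·

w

·······
┄┄┄┄─░┄
─┄╬┄╬┄█
█░╬▲┄╬─
┄╬╬┄┄┄┄
┄╬╬┄┄┄─
█┄┄┄┄┄░

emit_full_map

····┄┄┄┄─░┄
··┄╬─┄╬┄╬┄█
┄┄┄┄█░╬▲┄╬─
█─┄█┄╬╬┄┄┄┄
╬┄─┄┄╬╬┄┄┄─
░┄░─█┄┄┄┄┄░
╬╬┄┄╬┄┄····
·┄┄█╬┄┄····
·╬┄┄┄┄─····
··┄┄╬┄┄····

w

·······
·┄┄┄┄─░
╬─┄╬┄╬┄
┄█░▲┄┄╬
█┄╬╬┄┄┄
┄┄╬╬┄┄┄
─█┄┄┄┄┄

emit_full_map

····┄┄┄┄─░┄
··┄╬─┄╬┄╬┄█
┄┄┄┄█░▲┄┄╬─
█─┄█┄╬╬┄┄┄┄
╬┄─┄┄╬╬┄┄┄─
░┄░─█┄┄┄┄┄░
╬╬┄┄╬┄┄····
·┄┄█╬┄┄····
·╬┄┄┄┄─····
··┄┄╬┄┄····


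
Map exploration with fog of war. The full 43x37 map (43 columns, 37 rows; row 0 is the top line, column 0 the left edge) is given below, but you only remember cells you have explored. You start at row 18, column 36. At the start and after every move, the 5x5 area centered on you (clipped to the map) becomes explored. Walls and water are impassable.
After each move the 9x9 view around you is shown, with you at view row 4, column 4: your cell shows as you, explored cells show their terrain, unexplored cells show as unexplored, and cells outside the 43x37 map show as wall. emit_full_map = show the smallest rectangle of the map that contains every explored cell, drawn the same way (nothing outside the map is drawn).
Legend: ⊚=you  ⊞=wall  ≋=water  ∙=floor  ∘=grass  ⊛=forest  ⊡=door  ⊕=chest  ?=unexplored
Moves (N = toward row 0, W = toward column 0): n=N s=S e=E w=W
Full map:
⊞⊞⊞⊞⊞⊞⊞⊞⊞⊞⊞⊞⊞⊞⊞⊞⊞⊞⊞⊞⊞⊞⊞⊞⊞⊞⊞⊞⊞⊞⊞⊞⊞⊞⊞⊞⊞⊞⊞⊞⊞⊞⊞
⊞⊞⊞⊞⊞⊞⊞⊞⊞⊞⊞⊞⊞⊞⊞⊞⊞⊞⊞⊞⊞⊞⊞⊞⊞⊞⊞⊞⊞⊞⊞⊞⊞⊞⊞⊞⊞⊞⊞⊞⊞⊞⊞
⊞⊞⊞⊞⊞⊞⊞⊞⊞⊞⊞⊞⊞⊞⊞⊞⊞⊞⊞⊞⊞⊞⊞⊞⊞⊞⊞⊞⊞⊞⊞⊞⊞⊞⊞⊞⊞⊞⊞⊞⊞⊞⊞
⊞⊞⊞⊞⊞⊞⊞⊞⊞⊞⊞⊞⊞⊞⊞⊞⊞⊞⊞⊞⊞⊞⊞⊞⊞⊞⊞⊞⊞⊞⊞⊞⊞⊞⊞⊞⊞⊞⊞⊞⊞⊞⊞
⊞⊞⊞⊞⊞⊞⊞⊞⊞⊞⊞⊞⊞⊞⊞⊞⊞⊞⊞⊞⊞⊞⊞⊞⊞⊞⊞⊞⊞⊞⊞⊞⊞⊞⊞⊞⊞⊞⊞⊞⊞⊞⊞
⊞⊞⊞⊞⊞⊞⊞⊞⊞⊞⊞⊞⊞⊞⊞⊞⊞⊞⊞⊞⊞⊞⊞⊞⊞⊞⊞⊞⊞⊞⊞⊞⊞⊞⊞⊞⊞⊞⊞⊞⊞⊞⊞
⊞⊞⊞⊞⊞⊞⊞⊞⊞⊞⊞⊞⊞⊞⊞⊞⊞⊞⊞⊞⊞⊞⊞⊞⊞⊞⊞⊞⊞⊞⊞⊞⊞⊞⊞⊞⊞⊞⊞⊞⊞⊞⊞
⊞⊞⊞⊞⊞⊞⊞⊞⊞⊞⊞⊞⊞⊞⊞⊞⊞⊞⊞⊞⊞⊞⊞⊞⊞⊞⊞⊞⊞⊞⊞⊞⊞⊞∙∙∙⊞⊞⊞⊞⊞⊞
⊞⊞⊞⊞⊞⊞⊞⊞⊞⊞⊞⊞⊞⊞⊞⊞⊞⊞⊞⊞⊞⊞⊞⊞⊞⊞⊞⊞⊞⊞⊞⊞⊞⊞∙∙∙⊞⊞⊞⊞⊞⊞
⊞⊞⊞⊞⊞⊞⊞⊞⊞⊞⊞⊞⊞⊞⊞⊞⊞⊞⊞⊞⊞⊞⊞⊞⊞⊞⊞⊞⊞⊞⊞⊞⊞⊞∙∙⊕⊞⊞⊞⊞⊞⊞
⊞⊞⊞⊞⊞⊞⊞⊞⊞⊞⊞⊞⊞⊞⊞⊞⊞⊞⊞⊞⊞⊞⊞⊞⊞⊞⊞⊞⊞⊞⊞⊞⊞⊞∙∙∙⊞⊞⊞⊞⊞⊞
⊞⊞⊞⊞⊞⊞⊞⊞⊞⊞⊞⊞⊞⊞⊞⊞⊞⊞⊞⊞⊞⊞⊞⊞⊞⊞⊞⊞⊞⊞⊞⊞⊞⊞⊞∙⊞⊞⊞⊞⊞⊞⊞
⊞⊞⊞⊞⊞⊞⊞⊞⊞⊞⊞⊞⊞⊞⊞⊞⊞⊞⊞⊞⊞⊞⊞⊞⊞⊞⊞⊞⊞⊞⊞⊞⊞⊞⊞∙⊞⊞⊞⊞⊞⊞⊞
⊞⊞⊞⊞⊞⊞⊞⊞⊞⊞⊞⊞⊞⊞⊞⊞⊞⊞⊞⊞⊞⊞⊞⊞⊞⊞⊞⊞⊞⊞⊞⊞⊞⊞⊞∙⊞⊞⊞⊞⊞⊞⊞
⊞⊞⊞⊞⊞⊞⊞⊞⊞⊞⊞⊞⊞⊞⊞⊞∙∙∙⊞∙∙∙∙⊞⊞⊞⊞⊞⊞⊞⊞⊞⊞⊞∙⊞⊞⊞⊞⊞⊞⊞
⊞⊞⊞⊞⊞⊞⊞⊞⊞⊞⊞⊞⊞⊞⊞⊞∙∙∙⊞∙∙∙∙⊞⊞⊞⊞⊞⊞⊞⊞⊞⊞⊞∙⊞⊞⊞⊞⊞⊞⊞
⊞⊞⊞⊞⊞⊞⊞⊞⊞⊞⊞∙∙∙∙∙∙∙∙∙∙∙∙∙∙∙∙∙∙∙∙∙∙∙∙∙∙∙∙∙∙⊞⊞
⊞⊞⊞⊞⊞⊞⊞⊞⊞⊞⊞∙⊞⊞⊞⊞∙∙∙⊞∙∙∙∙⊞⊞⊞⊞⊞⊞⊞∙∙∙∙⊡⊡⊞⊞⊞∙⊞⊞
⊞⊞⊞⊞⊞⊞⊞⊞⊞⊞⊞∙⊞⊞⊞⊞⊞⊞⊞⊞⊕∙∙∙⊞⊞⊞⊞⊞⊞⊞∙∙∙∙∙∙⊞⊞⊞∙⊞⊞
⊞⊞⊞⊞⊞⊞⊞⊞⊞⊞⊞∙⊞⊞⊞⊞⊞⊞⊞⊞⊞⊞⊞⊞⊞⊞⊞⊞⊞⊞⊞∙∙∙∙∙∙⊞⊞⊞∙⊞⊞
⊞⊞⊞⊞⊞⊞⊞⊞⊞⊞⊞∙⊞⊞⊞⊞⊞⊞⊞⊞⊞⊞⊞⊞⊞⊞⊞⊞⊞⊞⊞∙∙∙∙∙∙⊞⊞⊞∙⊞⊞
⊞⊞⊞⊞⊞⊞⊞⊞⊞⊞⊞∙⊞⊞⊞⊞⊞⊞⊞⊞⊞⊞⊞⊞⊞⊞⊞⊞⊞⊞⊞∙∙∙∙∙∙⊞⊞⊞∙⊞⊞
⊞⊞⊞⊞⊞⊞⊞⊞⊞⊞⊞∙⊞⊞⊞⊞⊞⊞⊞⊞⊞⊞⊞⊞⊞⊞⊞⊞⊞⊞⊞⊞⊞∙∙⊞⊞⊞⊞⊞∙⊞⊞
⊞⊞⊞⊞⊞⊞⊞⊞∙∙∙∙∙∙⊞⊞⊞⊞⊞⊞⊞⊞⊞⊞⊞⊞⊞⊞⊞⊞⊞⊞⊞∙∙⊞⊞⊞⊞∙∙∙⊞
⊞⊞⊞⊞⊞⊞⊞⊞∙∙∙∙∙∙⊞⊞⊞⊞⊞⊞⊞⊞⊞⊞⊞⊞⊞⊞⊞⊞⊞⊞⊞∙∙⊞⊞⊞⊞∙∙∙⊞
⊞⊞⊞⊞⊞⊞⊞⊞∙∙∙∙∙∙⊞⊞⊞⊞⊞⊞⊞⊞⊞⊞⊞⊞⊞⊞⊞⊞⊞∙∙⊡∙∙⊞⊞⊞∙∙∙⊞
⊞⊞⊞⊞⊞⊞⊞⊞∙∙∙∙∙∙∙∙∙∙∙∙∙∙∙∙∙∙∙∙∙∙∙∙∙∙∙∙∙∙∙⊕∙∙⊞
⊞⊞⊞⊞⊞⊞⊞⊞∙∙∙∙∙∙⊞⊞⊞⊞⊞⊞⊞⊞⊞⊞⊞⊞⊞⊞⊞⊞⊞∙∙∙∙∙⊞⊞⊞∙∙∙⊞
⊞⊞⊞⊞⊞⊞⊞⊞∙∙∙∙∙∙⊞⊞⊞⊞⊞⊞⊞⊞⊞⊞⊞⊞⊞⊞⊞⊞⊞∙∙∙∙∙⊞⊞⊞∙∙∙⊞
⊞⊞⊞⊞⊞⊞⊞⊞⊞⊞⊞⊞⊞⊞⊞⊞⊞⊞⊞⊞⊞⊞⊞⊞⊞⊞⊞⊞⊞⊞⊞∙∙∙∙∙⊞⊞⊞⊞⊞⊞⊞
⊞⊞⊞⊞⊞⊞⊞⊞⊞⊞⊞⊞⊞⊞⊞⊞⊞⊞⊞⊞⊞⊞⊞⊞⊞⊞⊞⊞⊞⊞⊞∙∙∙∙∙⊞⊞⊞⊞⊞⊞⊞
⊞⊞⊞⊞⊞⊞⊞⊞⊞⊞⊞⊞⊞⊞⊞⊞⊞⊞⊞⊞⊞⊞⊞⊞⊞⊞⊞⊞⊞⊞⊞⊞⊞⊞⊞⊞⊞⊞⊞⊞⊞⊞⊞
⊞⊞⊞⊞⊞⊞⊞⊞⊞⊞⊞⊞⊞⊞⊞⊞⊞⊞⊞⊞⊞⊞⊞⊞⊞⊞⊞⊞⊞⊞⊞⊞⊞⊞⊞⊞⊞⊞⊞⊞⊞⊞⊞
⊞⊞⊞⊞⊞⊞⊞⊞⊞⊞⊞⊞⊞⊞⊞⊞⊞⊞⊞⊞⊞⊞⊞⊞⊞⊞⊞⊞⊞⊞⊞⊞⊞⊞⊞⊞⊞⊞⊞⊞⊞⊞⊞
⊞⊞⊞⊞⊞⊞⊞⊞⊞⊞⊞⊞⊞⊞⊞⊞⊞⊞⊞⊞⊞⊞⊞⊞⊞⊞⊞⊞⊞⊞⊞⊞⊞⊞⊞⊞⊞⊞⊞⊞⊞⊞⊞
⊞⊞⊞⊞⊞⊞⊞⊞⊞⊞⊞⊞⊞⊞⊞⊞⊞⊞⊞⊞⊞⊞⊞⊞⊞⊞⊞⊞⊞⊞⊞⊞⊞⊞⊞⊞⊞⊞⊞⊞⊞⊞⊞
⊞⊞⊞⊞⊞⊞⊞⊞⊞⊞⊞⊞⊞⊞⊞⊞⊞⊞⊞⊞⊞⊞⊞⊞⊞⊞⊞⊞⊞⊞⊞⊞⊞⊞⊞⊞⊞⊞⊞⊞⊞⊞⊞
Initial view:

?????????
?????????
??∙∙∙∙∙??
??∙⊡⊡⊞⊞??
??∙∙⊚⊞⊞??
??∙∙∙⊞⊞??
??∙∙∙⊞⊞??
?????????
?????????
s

?????????
??∙∙∙∙∙??
??∙⊡⊡⊞⊞??
??∙∙∙⊞⊞??
??∙∙⊚⊞⊞??
??∙∙∙⊞⊞??
??∙∙∙⊞⊞??
?????????
?????????

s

??∙∙∙∙∙??
??∙⊡⊡⊞⊞??
??∙∙∙⊞⊞??
??∙∙∙⊞⊞??
??∙∙⊚⊞⊞??
??∙∙∙⊞⊞??
??∙⊞⊞⊞⊞??
?????????
?????????

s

??∙⊡⊡⊞⊞??
??∙∙∙⊞⊞??
??∙∙∙⊞⊞??
??∙∙∙⊞⊞??
??∙∙⊚⊞⊞??
??∙⊞⊞⊞⊞??
??∙⊞⊞⊞⊞??
?????????
?????????

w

???∙⊡⊡⊞⊞?
???∙∙∙⊞⊞?
??∙∙∙∙⊞⊞?
??∙∙∙∙⊞⊞?
??∙∙⊚∙⊞⊞?
??∙∙⊞⊞⊞⊞?
??∙∙⊞⊞⊞⊞?
?????????
?????????

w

????∙⊡⊡⊞⊞
????∙∙∙⊞⊞
??∙∙∙∙∙⊞⊞
??∙∙∙∙∙⊞⊞
??∙∙⊚∙∙⊞⊞
??⊞∙∙⊞⊞⊞⊞
??⊞∙∙⊞⊞⊞⊞
?????????
?????????

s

????∙∙∙⊞⊞
??∙∙∙∙∙⊞⊞
??∙∙∙∙∙⊞⊞
??∙∙∙∙∙⊞⊞
??⊞∙⊚⊞⊞⊞⊞
??⊞∙∙⊞⊞⊞⊞
??⊞∙∙⊞⊞??
?????????
?????????

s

??∙∙∙∙∙⊞⊞
??∙∙∙∙∙⊞⊞
??∙∙∙∙∙⊞⊞
??⊞∙∙⊞⊞⊞⊞
??⊞∙⊚⊞⊞⊞⊞
??⊞∙∙⊞⊞??
??∙⊡∙∙⊞??
?????????
?????????

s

??∙∙∙∙∙⊞⊞
??∙∙∙∙∙⊞⊞
??⊞∙∙⊞⊞⊞⊞
??⊞∙∙⊞⊞⊞⊞
??⊞∙⊚⊞⊞??
??∙⊡∙∙⊞??
??∙∙∙∙∙??
?????????
?????????

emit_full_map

??∙∙∙∙∙
??∙⊡⊡⊞⊞
??∙∙∙⊞⊞
∙∙∙∙∙⊞⊞
∙∙∙∙∙⊞⊞
∙∙∙∙∙⊞⊞
⊞∙∙⊞⊞⊞⊞
⊞∙∙⊞⊞⊞⊞
⊞∙⊚⊞⊞??
∙⊡∙∙⊞??
∙∙∙∙∙??

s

??∙∙∙∙∙⊞⊞
??⊞∙∙⊞⊞⊞⊞
??⊞∙∙⊞⊞⊞⊞
??⊞∙∙⊞⊞??
??∙⊡⊚∙⊞??
??∙∙∙∙∙??
??∙∙∙∙⊞??
?????????
?????????

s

??⊞∙∙⊞⊞⊞⊞
??⊞∙∙⊞⊞⊞⊞
??⊞∙∙⊞⊞??
??∙⊡∙∙⊞??
??∙∙⊚∙∙??
??∙∙∙∙⊞??
??∙∙∙∙⊞??
?????????
?????????

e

?⊞∙∙⊞⊞⊞⊞?
?⊞∙∙⊞⊞⊞⊞?
?⊞∙∙⊞⊞⊞??
?∙⊡∙∙⊞⊞??
?∙∙∙⊚∙∙??
?∙∙∙∙⊞⊞??
?∙∙∙∙⊞⊞??
?????????
?????????

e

⊞∙∙⊞⊞⊞⊞??
⊞∙∙⊞⊞⊞⊞??
⊞∙∙⊞⊞⊞⊞??
∙⊡∙∙⊞⊞⊞??
∙∙∙∙⊚∙∙??
∙∙∙∙⊞⊞⊞??
∙∙∙∙⊞⊞⊞??
?????????
?????????

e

∙∙⊞⊞⊞⊞???
∙∙⊞⊞⊞⊞???
∙∙⊞⊞⊞⊞∙??
⊡∙∙⊞⊞⊞∙??
∙∙∙∙⊚∙⊕??
∙∙∙⊞⊞⊞∙??
∙∙∙⊞⊞⊞∙??
?????????
?????????

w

⊞∙∙⊞⊞⊞⊞??
⊞∙∙⊞⊞⊞⊞??
⊞∙∙⊞⊞⊞⊞∙?
∙⊡∙∙⊞⊞⊞∙?
∙∙∙∙⊚∙∙⊕?
∙∙∙∙⊞⊞⊞∙?
∙∙∙∙⊞⊞⊞∙?
?????????
?????????

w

?⊞∙∙⊞⊞⊞⊞?
?⊞∙∙⊞⊞⊞⊞?
?⊞∙∙⊞⊞⊞⊞∙
?∙⊡∙∙⊞⊞⊞∙
?∙∙∙⊚∙∙∙⊕
?∙∙∙∙⊞⊞⊞∙
?∙∙∙∙⊞⊞⊞∙
?????????
?????????

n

?∙∙∙∙∙⊞⊞?
?⊞∙∙⊞⊞⊞⊞?
?⊞∙∙⊞⊞⊞⊞?
?⊞∙∙⊞⊞⊞⊞∙
?∙⊡∙⊚⊞⊞⊞∙
?∙∙∙∙∙∙∙⊕
?∙∙∙∙⊞⊞⊞∙
?∙∙∙∙⊞⊞⊞∙
?????????

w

??∙∙∙∙∙⊞⊞
??⊞∙∙⊞⊞⊞⊞
??⊞∙∙⊞⊞⊞⊞
??⊞∙∙⊞⊞⊞⊞
??∙⊡⊚∙⊞⊞⊞
??∙∙∙∙∙∙∙
??∙∙∙∙⊞⊞⊞
??∙∙∙∙⊞⊞⊞
?????????

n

??∙∙∙∙∙⊞⊞
??∙∙∙∙∙⊞⊞
??⊞∙∙⊞⊞⊞⊞
??⊞∙∙⊞⊞⊞⊞
??⊞∙⊚⊞⊞⊞⊞
??∙⊡∙∙⊞⊞⊞
??∙∙∙∙∙∙∙
??∙∙∙∙⊞⊞⊞
??∙∙∙∙⊞⊞⊞

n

??∙∙∙∙∙⊞⊞
??∙∙∙∙∙⊞⊞
??∙∙∙∙∙⊞⊞
??⊞∙∙⊞⊞⊞⊞
??⊞∙⊚⊞⊞⊞⊞
??⊞∙∙⊞⊞⊞⊞
??∙⊡∙∙⊞⊞⊞
??∙∙∙∙∙∙∙
??∙∙∙∙⊞⊞⊞

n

????∙∙∙⊞⊞
??∙∙∙∙∙⊞⊞
??∙∙∙∙∙⊞⊞
??∙∙∙∙∙⊞⊞
??⊞∙⊚⊞⊞⊞⊞
??⊞∙∙⊞⊞⊞⊞
??⊞∙∙⊞⊞⊞⊞
??∙⊡∙∙⊞⊞⊞
??∙∙∙∙∙∙∙

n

????∙⊡⊡⊞⊞
????∙∙∙⊞⊞
??∙∙∙∙∙⊞⊞
??∙∙∙∙∙⊞⊞
??∙∙⊚∙∙⊞⊞
??⊞∙∙⊞⊞⊞⊞
??⊞∙∙⊞⊞⊞⊞
??⊞∙∙⊞⊞⊞⊞
??∙⊡∙∙⊞⊞⊞

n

????∙∙∙∙∙
????∙⊡⊡⊞⊞
??∙∙∙∙∙⊞⊞
??∙∙∙∙∙⊞⊞
??∙∙⊚∙∙⊞⊞
??∙∙∙∙∙⊞⊞
??⊞∙∙⊞⊞⊞⊞
??⊞∙∙⊞⊞⊞⊞
??⊞∙∙⊞⊞⊞⊞

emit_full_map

??∙∙∙∙∙?
??∙⊡⊡⊞⊞?
∙∙∙∙∙⊞⊞?
∙∙∙∙∙⊞⊞?
∙∙⊚∙∙⊞⊞?
∙∙∙∙∙⊞⊞?
⊞∙∙⊞⊞⊞⊞?
⊞∙∙⊞⊞⊞⊞?
⊞∙∙⊞⊞⊞⊞∙
∙⊡∙∙⊞⊞⊞∙
∙∙∙∙∙∙∙⊕
∙∙∙∙⊞⊞⊞∙
∙∙∙∙⊞⊞⊞∙

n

?????????
????∙∙∙∙∙
??∙∙∙⊡⊡⊞⊞
??∙∙∙∙∙⊞⊞
??∙∙⊚∙∙⊞⊞
??∙∙∙∙∙⊞⊞
??∙∙∙∙∙⊞⊞
??⊞∙∙⊞⊞⊞⊞
??⊞∙∙⊞⊞⊞⊞

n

?????????
?????????
??∙∙∙∙∙∙∙
??∙∙∙⊡⊡⊞⊞
??∙∙⊚∙∙⊞⊞
??∙∙∙∙∙⊞⊞
??∙∙∙∙∙⊞⊞
??∙∙∙∙∙⊞⊞
??⊞∙∙⊞⊞⊞⊞

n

?????????
?????????
??⊞⊞⊞∙⊞??
??∙∙∙∙∙∙∙
??∙∙⊚⊡⊡⊞⊞
??∙∙∙∙∙⊞⊞
??∙∙∙∙∙⊞⊞
??∙∙∙∙∙⊞⊞
??∙∙∙∙∙⊞⊞

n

?????????
?????????
??⊞⊞⊞∙⊞??
??⊞⊞⊞∙⊞??
??∙∙⊚∙∙∙∙
??∙∙∙⊡⊡⊞⊞
??∙∙∙∙∙⊞⊞
??∙∙∙∙∙⊞⊞
??∙∙∙∙∙⊞⊞

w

?????????
?????????
??⊞⊞⊞⊞∙⊞?
??⊞⊞⊞⊞∙⊞?
??∙∙⊚∙∙∙∙
??∙∙∙∙⊡⊡⊞
??∙∙∙∙∙∙⊞
???∙∙∙∙∙⊞
???∙∙∙∙∙⊞

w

?????????
?????????
??⊞⊞⊞⊞⊞∙⊞
??⊞⊞⊞⊞⊞∙⊞
??∙∙⊚∙∙∙∙
??⊞∙∙∙∙⊡⊡
??⊞∙∙∙∙∙∙
????∙∙∙∙∙
????∙∙∙∙∙

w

?????????
?????????
??⊞⊞⊞⊞⊞⊞∙
??⊞⊞⊞⊞⊞⊞∙
??∙∙⊚∙∙∙∙
??⊞⊞∙∙∙∙⊡
??⊞⊞∙∙∙∙∙
?????∙∙∙∙
?????∙∙∙∙

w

?????????
?????????
??⊞⊞⊞⊞⊞⊞⊞
??⊞⊞⊞⊞⊞⊞⊞
??∙∙⊚∙∙∙∙
??⊞⊞⊞∙∙∙∙
??⊞⊞⊞∙∙∙∙
??????∙∙∙
??????∙∙∙

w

?????????
?????????
??⊞⊞⊞⊞⊞⊞⊞
??⊞⊞⊞⊞⊞⊞⊞
??∙∙⊚∙∙∙∙
??⊞⊞⊞⊞∙∙∙
??⊞⊞⊞⊞∙∙∙
???????∙∙
???????∙∙

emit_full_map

⊞⊞⊞⊞⊞⊞⊞⊞∙⊞???
⊞⊞⊞⊞⊞⊞⊞⊞∙⊞???
∙∙⊚∙∙∙∙∙∙∙∙∙?
⊞⊞⊞⊞∙∙∙∙⊡⊡⊞⊞?
⊞⊞⊞⊞∙∙∙∙∙∙⊞⊞?
?????∙∙∙∙∙⊞⊞?
?????∙∙∙∙∙⊞⊞?
?????∙∙∙∙∙⊞⊞?
?????⊞∙∙⊞⊞⊞⊞?
?????⊞∙∙⊞⊞⊞⊞?
?????⊞∙∙⊞⊞⊞⊞∙
?????∙⊡∙∙⊞⊞⊞∙
?????∙∙∙∙∙∙∙⊕
?????∙∙∙∙⊞⊞⊞∙
?????∙∙∙∙⊞⊞⊞∙

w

?????????
?????????
??⊞⊞⊞⊞⊞⊞⊞
??⊞⊞⊞⊞⊞⊞⊞
??∙∙⊚∙∙∙∙
??⊞⊞⊞⊞⊞∙∙
??⊞⊞⊞⊞⊞∙∙
????????∙
????????∙

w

?????????
?????????
??⊞⊞⊞⊞⊞⊞⊞
??⊞⊞⊞⊞⊞⊞⊞
??∙∙⊚∙∙∙∙
??⊞⊞⊞⊞⊞⊞∙
??⊞⊞⊞⊞⊞⊞∙
?????????
?????????

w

?????????
?????????
??⊞⊞⊞⊞⊞⊞⊞
??⊞⊞⊞⊞⊞⊞⊞
??∙∙⊚∙∙∙∙
??⊞⊞⊞⊞⊞⊞⊞
??⊞⊞⊞⊞⊞⊞⊞
?????????
?????????

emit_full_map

⊞⊞⊞⊞⊞⊞⊞⊞⊞⊞⊞∙⊞???
⊞⊞⊞⊞⊞⊞⊞⊞⊞⊞⊞∙⊞???
∙∙⊚∙∙∙∙∙∙∙∙∙∙∙∙?
⊞⊞⊞⊞⊞⊞⊞∙∙∙∙⊡⊡⊞⊞?
⊞⊞⊞⊞⊞⊞⊞∙∙∙∙∙∙⊞⊞?
????????∙∙∙∙∙⊞⊞?
????????∙∙∙∙∙⊞⊞?
????????∙∙∙∙∙⊞⊞?
????????⊞∙∙⊞⊞⊞⊞?
????????⊞∙∙⊞⊞⊞⊞?
????????⊞∙∙⊞⊞⊞⊞∙
????????∙⊡∙∙⊞⊞⊞∙
????????∙∙∙∙∙∙∙⊕
????????∙∙∙∙⊞⊞⊞∙
????????∙∙∙∙⊞⊞⊞∙


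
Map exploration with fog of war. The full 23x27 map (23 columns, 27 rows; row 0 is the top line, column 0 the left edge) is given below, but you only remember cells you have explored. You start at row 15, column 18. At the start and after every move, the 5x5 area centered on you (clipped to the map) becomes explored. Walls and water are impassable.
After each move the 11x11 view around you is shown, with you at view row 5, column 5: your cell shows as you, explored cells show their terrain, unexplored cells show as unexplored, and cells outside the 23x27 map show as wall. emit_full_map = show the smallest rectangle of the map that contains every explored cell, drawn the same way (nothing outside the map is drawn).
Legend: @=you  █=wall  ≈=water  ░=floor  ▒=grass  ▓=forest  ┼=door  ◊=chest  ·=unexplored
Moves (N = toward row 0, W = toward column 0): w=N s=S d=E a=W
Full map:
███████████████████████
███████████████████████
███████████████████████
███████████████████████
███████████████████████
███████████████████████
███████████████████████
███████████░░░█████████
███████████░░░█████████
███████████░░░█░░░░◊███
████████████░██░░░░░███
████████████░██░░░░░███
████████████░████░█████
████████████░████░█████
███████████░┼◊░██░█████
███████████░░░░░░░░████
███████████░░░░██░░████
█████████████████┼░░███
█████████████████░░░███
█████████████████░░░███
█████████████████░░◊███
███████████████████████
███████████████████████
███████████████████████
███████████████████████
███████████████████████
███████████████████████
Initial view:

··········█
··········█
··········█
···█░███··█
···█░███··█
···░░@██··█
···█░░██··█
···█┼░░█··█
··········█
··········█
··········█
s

··········█
··········█
···█░███··█
···█░███··█
···░░░██··█
···█░@██··█
···█┼░░█··█
···█░░░█··█
··········█
··········█
··········█

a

···········
···········
····█░███··
···██░███··
···░░░░██··
···██@░██··
···██┼░░█··
···██░░░█··
···········
···········
···········

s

···········
····█░███··
···██░███··
···░░░░██··
···██░░██··
···██@░░█··
···██░░░█··
···██░░░···
···········
···········
···········

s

····█░███··
···██░███··
···░░░░██··
···██░░██··
···██┼░░█··
···██@░░█··
···██░░░···
···██░░◊···
···········
···········
···········

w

···········
····█░███··
···██░███··
···░░░░██··
···██░░██··
···██@░░█··
···██░░░█··
···██░░░···
···██░░◊···
···········
···········

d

··········█
···█░███··█
··██░███··█
··░░░░██··█
··██░░██··█
··██┼@░█··█
··██░░░█··█
··██░░░█··█
··██░░◊···█
··········█
··········█

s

···█░███··█
··██░███··█
··░░░░██··█
··██░░██··█
··██┼░░█··█
··██░@░█··█
··██░░░█··█
··██░░◊█··█
··········█
··········█
··········█

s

··██░███··█
··░░░░██··█
··██░░██··█
··██┼░░█··█
··██░░░█··█
··██░@░█··█
··██░░◊█··█
···█████··█
··········█
··········█
··········█

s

··░░░░██··█
··██░░██··█
··██┼░░█··█
··██░░░█··█
··██░░░█··█
··██░@◊█··█
···█████··█
···█████··█
··········█
··········█
··········█

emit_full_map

·█░███
██░███
░░░░██
██░░██
██┼░░█
██░░░█
██░░░█
██░@◊█
·█████
·█████

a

···░░░░██··
···██░░██··
···██┼░░█··
···██░░░█··
···██░░░█··
···██@░◊█··
···██████··
···██████··
···········
···········
···········

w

···██░███··
···░░░░██··
···██░░██··
···██┼░░█··
···██░░░█··
···██@░░█··
···██░░◊█··
···██████··
···██████··
···········
···········

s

···░░░░██··
···██░░██··
···██┼░░█··
···██░░░█··
···██░░░█··
···██@░◊█··
···██████··
···██████··
···········
···········
···········

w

···██░███··
···░░░░██··
···██░░██··
···██┼░░█··
···██░░░█··
···██@░░█··
···██░░◊█··
···██████··
···██████··
···········
···········

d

··██░███··█
··░░░░██··█
··██░░██··█
··██┼░░█··█
··██░░░█··█
··██░@░█··█
··██░░◊█··█
··██████··█
··██████··█
··········█
··········█

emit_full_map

·█░███
██░███
░░░░██
██░░██
██┼░░█
██░░░█
██░@░█
██░░◊█
██████
██████

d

·██░███··██
·░░░░██··██
·██░░██··██
·██┼░░██·██
·██░░░██·██
·██░░@██·██
·██░░◊██·██
·███████·██
·██████··██
·········██
·········██

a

··██░███··█
··░░░░██··█
··██░░██··█
··██┼░░██·█
··██░░░██·█
··██░@░██·█
··██░░◊██·█
··███████·█
··██████··█
··········█
··········█

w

···█░███··█
··██░███··█
··░░░░██··█
··██░░██··█
··██┼░░██·█
··██░@░██·█
··██░░░██·█
··██░░◊██·█
··███████·█
··██████··█
··········█

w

··········█
···█░███··█
··██░███··█
··░░░░██··█
··██░░██··█
··██┼@░██·█
··██░░░██·█
··██░░░██·█
··██░░◊██·█
··███████·█
··██████··█

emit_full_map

·█░███·
██░███·
░░░░██·
██░░██·
██┼@░██
██░░░██
██░░░██
██░░◊██
███████
██████·

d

·········██
··█░███··██
·██░███··██
·░░░░███·██
·██░░███·██
·██┼░@██·██
·██░░░██·██
·██░░░██·██
·██░░◊██·██
·███████·██
·██████··██

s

··█░███··██
·██░███··██
·░░░░███·██
·██░░███·██
·██┼░░██·██
·██░░@██·██
·██░░░██·██
·██░░◊██·██
·███████·██
·██████··██
·········██

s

·██░███··██
·░░░░███·██
·██░░███·██
·██┼░░██·██
·██░░░██·██
·██░░@██·██
·██░░◊██·██
·███████·██
·██████··██
·········██
·········██

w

··█░███··██
·██░███··██
·░░░░███·██
·██░░███·██
·██┼░░██·██
·██░░@██·██
·██░░░██·██
·██░░◊██·██
·███████·██
·██████··██
·········██

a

···█░███··█
··██░███··█
··░░░░███·█
··██░░███·█
··██┼░░██·█
··██░@░██·█
··██░░░██·█
··██░░◊██·█
··███████·█
··██████··█
··········█

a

····█░███··
···██░███··
···░░░░███·
···██░░███·
···██┼░░██·
···██@░░██·
···██░░░██·
···██░░◊██·
···███████·
···██████··
···········

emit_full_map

·█░███·
██░███·
░░░░███
██░░███
██┼░░██
██@░░██
██░░░██
██░░◊██
███████
██████·

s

···██░███··
···░░░░███·
···██░░███·
···██┼░░██·
···██░░░██·
···██@░░██·
···██░░◊██·
···███████·
···██████··
···········
···········

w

····█░███··
···██░███··
···░░░░███·
···██░░███·
···██┼░░██·
···██@░░██·
···██░░░██·
···██░░◊██·
···███████·
···██████··
···········

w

···········
····█░███··
···██░███··
···░░░░███·
···██░░███·
···██@░░██·
···██░░░██·
···██░░░██·
···██░░◊██·
···███████·
···██████··

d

··········█
···█░███··█
··██░███··█
··░░░░███·█
··██░░███·█
··██┼@░██·█
··██░░░██·█
··██░░░██·█
··██░░◊██·█
··███████·█
··██████··█

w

··········█
··········█
···█░███··█
··██░███··█
··░░░░███·█
··██░@███·█
··██┼░░██·█
··██░░░██·█
··██░░░██·█
··██░░◊██·█
··███████·█

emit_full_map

·█░███·
██░███·
░░░░███
██░@███
██┼░░██
██░░░██
██░░░██
██░░◊██
███████
██████·


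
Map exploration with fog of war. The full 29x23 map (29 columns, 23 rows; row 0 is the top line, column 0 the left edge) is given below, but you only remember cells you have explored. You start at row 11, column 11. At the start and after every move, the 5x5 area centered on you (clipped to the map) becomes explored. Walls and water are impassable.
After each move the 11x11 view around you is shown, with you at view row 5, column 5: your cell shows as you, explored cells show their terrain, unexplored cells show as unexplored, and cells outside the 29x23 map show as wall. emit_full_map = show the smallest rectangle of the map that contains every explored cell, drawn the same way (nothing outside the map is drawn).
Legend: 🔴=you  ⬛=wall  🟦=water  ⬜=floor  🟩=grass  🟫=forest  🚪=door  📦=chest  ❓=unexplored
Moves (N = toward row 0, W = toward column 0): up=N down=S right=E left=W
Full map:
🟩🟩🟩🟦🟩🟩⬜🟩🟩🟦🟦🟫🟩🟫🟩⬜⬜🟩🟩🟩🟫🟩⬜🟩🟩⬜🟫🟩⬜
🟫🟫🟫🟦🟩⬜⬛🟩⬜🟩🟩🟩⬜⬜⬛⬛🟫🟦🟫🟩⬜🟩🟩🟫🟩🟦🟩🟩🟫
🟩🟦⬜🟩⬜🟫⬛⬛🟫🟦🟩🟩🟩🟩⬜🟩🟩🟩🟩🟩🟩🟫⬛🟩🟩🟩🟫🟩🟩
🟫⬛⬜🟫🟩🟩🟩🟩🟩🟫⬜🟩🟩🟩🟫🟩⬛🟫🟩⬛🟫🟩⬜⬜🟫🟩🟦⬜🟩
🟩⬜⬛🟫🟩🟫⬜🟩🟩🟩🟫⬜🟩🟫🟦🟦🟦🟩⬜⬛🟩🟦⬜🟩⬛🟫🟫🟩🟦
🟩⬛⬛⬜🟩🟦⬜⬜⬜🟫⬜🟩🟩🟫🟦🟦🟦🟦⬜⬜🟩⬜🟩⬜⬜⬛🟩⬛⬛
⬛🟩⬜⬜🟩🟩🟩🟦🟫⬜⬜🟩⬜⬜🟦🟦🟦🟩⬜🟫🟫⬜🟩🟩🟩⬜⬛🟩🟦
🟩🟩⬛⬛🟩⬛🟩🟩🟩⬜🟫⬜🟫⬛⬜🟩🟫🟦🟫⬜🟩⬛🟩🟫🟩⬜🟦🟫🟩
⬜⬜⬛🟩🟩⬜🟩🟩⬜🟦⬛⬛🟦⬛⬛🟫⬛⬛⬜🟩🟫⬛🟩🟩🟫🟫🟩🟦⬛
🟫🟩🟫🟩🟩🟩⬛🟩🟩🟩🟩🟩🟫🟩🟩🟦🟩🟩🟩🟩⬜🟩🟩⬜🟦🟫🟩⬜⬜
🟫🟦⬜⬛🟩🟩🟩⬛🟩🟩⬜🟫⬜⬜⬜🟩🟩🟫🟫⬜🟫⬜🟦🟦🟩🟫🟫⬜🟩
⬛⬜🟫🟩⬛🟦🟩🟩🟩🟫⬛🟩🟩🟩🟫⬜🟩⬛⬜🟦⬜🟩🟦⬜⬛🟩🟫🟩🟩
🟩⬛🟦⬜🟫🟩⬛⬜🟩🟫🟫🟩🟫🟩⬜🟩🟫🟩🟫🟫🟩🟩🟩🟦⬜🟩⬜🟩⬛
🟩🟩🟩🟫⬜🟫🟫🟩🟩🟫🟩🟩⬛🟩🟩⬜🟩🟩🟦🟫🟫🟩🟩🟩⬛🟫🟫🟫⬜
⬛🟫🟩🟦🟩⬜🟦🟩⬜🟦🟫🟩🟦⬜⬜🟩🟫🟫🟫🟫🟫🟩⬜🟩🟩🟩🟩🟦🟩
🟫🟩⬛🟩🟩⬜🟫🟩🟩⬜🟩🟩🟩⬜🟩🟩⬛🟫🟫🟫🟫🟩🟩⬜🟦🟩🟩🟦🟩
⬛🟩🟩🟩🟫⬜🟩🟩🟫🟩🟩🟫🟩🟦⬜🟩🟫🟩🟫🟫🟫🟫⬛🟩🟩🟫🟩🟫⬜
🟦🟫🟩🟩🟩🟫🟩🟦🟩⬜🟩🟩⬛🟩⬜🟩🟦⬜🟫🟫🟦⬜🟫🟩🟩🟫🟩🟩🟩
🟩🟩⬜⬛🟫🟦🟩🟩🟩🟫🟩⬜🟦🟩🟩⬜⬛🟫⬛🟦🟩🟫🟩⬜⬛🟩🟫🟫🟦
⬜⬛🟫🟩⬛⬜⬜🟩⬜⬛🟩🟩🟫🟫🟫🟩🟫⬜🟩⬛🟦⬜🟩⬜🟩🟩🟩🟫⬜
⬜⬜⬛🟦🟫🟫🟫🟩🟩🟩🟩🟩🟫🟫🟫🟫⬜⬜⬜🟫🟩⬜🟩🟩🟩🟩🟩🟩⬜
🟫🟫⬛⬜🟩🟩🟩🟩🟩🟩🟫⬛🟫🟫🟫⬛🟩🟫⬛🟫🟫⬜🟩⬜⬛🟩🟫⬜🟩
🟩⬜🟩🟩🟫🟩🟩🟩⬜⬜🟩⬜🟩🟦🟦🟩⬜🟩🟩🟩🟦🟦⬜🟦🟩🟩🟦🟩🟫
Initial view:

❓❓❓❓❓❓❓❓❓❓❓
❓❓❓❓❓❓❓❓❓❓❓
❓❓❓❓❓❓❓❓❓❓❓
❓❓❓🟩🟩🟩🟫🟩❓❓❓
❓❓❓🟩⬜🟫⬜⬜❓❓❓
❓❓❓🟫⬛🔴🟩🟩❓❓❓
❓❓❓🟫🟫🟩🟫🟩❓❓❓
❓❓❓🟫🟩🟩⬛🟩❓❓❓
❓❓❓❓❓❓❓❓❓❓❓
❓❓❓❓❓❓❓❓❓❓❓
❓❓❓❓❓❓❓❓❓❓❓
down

❓❓❓❓❓❓❓❓❓❓❓
❓❓❓❓❓❓❓❓❓❓❓
❓❓❓🟩🟩🟩🟫🟩❓❓❓
❓❓❓🟩⬜🟫⬜⬜❓❓❓
❓❓❓🟫⬛🟩🟩🟩❓❓❓
❓❓❓🟫🟫🔴🟫🟩❓❓❓
❓❓❓🟫🟩🟩⬛🟩❓❓❓
❓❓❓🟦🟫🟩🟦⬜❓❓❓
❓❓❓❓❓❓❓❓❓❓❓
❓❓❓❓❓❓❓❓❓❓❓
❓❓❓❓❓❓❓❓❓❓❓

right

❓❓❓❓❓❓❓❓❓❓❓
❓❓❓❓❓❓❓❓❓❓❓
❓❓🟩🟩🟩🟫🟩❓❓❓❓
❓❓🟩⬜🟫⬜⬜⬜❓❓❓
❓❓🟫⬛🟩🟩🟩🟫❓❓❓
❓❓🟫🟫🟩🔴🟩⬜❓❓❓
❓❓🟫🟩🟩⬛🟩🟩❓❓❓
❓❓🟦🟫🟩🟦⬜⬜❓❓❓
❓❓❓❓❓❓❓❓❓❓❓
❓❓❓❓❓❓❓❓❓❓❓
❓❓❓❓❓❓❓❓❓❓❓

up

❓❓❓❓❓❓❓❓❓❓❓
❓❓❓❓❓❓❓❓❓❓❓
❓❓❓❓❓❓❓❓❓❓❓
❓❓🟩🟩🟩🟫🟩🟩❓❓❓
❓❓🟩⬜🟫⬜⬜⬜❓❓❓
❓❓🟫⬛🟩🔴🟩🟫❓❓❓
❓❓🟫🟫🟩🟫🟩⬜❓❓❓
❓❓🟫🟩🟩⬛🟩🟩❓❓❓
❓❓🟦🟫🟩🟦⬜⬜❓❓❓
❓❓❓❓❓❓❓❓❓❓❓
❓❓❓❓❓❓❓❓❓❓❓

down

❓❓❓❓❓❓❓❓❓❓❓
❓❓❓❓❓❓❓❓❓❓❓
❓❓🟩🟩🟩🟫🟩🟩❓❓❓
❓❓🟩⬜🟫⬜⬜⬜❓❓❓
❓❓🟫⬛🟩🟩🟩🟫❓❓❓
❓❓🟫🟫🟩🔴🟩⬜❓❓❓
❓❓🟫🟩🟩⬛🟩🟩❓❓❓
❓❓🟦🟫🟩🟦⬜⬜❓❓❓
❓❓❓❓❓❓❓❓❓❓❓
❓❓❓❓❓❓❓❓❓❓❓
❓❓❓❓❓❓❓❓❓❓❓

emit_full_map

🟩🟩🟩🟫🟩🟩
🟩⬜🟫⬜⬜⬜
🟫⬛🟩🟩🟩🟫
🟫🟫🟩🔴🟩⬜
🟫🟩🟩⬛🟩🟩
🟦🟫🟩🟦⬜⬜

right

❓❓❓❓❓❓❓❓❓❓❓
❓❓❓❓❓❓❓❓❓❓❓
❓🟩🟩🟩🟫🟩🟩❓❓❓❓
❓🟩⬜🟫⬜⬜⬜🟩❓❓❓
❓🟫⬛🟩🟩🟩🟫⬜❓❓❓
❓🟫🟫🟩🟫🔴⬜🟩❓❓❓
❓🟫🟩🟩⬛🟩🟩⬜❓❓❓
❓🟦🟫🟩🟦⬜⬜🟩❓❓❓
❓❓❓❓❓❓❓❓❓❓❓
❓❓❓❓❓❓❓❓❓❓❓
❓❓❓❓❓❓❓❓❓❓❓

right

❓❓❓❓❓❓❓❓❓❓❓
❓❓❓❓❓❓❓❓❓❓❓
🟩🟩🟩🟫🟩🟩❓❓❓❓❓
🟩⬜🟫⬜⬜⬜🟩🟩❓❓❓
🟫⬛🟩🟩🟩🟫⬜🟩❓❓❓
🟫🟫🟩🟫🟩🔴🟩🟫❓❓❓
🟫🟩🟩⬛🟩🟩⬜🟩❓❓❓
🟦🟫🟩🟦⬜⬜🟩🟫❓❓❓
❓❓❓❓❓❓❓❓❓❓❓
❓❓❓❓❓❓❓❓❓❓❓
❓❓❓❓❓❓❓❓❓❓❓

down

❓❓❓❓❓❓❓❓❓❓❓
🟩🟩🟩🟫🟩🟩❓❓❓❓❓
🟩⬜🟫⬜⬜⬜🟩🟩❓❓❓
🟫⬛🟩🟩🟩🟫⬜🟩❓❓❓
🟫🟫🟩🟫🟩⬜🟩🟫❓❓❓
🟫🟩🟩⬛🟩🔴⬜🟩❓❓❓
🟦🟫🟩🟦⬜⬜🟩🟫❓❓❓
❓❓❓🟩⬜🟩🟩⬛❓❓❓
❓❓❓❓❓❓❓❓❓❓❓
❓❓❓❓❓❓❓❓❓❓❓
❓❓❓❓❓❓❓❓❓❓❓

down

🟩🟩🟩🟫🟩🟩❓❓❓❓❓
🟩⬜🟫⬜⬜⬜🟩🟩❓❓❓
🟫⬛🟩🟩🟩🟫⬜🟩❓❓❓
🟫🟫🟩🟫🟩⬜🟩🟫❓❓❓
🟫🟩🟩⬛🟩🟩⬜🟩❓❓❓
🟦🟫🟩🟦⬜🔴🟩🟫❓❓❓
❓❓❓🟩⬜🟩🟩⬛❓❓❓
❓❓❓🟩🟦⬜🟩🟫❓❓❓
❓❓❓❓❓❓❓❓❓❓❓
❓❓❓❓❓❓❓❓❓❓❓
❓❓❓❓❓❓❓❓❓❓❓

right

🟩🟩🟫🟩🟩❓❓❓❓❓❓
⬜🟫⬜⬜⬜🟩🟩❓❓❓❓
⬛🟩🟩🟩🟫⬜🟩❓❓❓❓
🟫🟩🟫🟩⬜🟩🟫🟩❓❓❓
🟩🟩⬛🟩🟩⬜🟩🟩❓❓❓
🟫🟩🟦⬜⬜🔴🟫🟫❓❓❓
❓❓🟩⬜🟩🟩⬛🟫❓❓❓
❓❓🟩🟦⬜🟩🟫🟩❓❓❓
❓❓❓❓❓❓❓❓❓❓❓
❓❓❓❓❓❓❓❓❓❓❓
❓❓❓❓❓❓❓❓❓❓❓

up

❓❓❓❓❓❓❓❓❓❓❓
🟩🟩🟫🟩🟩❓❓❓❓❓❓
⬜🟫⬜⬜⬜🟩🟩❓❓❓❓
⬛🟩🟩🟩🟫⬜🟩⬛❓❓❓
🟫🟩🟫🟩⬜🟩🟫🟩❓❓❓
🟩🟩⬛🟩🟩🔴🟩🟩❓❓❓
🟫🟩🟦⬜⬜🟩🟫🟫❓❓❓
❓❓🟩⬜🟩🟩⬛🟫❓❓❓
❓❓🟩🟦⬜🟩🟫🟩❓❓❓
❓❓❓❓❓❓❓❓❓❓❓
❓❓❓❓❓❓❓❓❓❓❓

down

🟩🟩🟫🟩🟩❓❓❓❓❓❓
⬜🟫⬜⬜⬜🟩🟩❓❓❓❓
⬛🟩🟩🟩🟫⬜🟩⬛❓❓❓
🟫🟩🟫🟩⬜🟩🟫🟩❓❓❓
🟩🟩⬛🟩🟩⬜🟩🟩❓❓❓
🟫🟩🟦⬜⬜🔴🟫🟫❓❓❓
❓❓🟩⬜🟩🟩⬛🟫❓❓❓
❓❓🟩🟦⬜🟩🟫🟩❓❓❓
❓❓❓❓❓❓❓❓❓❓❓
❓❓❓❓❓❓❓❓❓❓❓
❓❓❓❓❓❓❓❓❓❓❓

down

⬜🟫⬜⬜⬜🟩🟩❓❓❓❓
⬛🟩🟩🟩🟫⬜🟩⬛❓❓❓
🟫🟩🟫🟩⬜🟩🟫🟩❓❓❓
🟩🟩⬛🟩🟩⬜🟩🟩❓❓❓
🟫🟩🟦⬜⬜🟩🟫🟫❓❓❓
❓❓🟩⬜🟩🔴⬛🟫❓❓❓
❓❓🟩🟦⬜🟩🟫🟩❓❓❓
❓❓❓🟩⬜🟩🟦⬜❓❓❓
❓❓❓❓❓❓❓❓❓❓❓
❓❓❓❓❓❓❓❓❓❓❓
❓❓❓❓❓❓❓❓❓❓❓

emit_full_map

🟩🟩🟩🟫🟩🟩❓❓❓
🟩⬜🟫⬜⬜⬜🟩🟩❓
🟫⬛🟩🟩🟩🟫⬜🟩⬛
🟫🟫🟩🟫🟩⬜🟩🟫🟩
🟫🟩🟩⬛🟩🟩⬜🟩🟩
🟦🟫🟩🟦⬜⬜🟩🟫🟫
❓❓❓🟩⬜🟩🔴⬛🟫
❓❓❓🟩🟦⬜🟩🟫🟩
❓❓❓❓🟩⬜🟩🟦⬜

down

⬛🟩🟩🟩🟫⬜🟩⬛❓❓❓
🟫🟩🟫🟩⬜🟩🟫🟩❓❓❓
🟩🟩⬛🟩🟩⬜🟩🟩❓❓❓
🟫🟩🟦⬜⬜🟩🟫🟫❓❓❓
❓❓🟩⬜🟩🟩⬛🟫❓❓❓
❓❓🟩🟦⬜🔴🟫🟩❓❓❓
❓❓❓🟩⬜🟩🟦⬜❓❓❓
❓❓❓🟩🟩⬜⬛🟫❓❓❓
❓❓❓❓❓❓❓❓❓❓❓
❓❓❓❓❓❓❓❓❓❓❓
❓❓❓❓❓❓❓❓❓❓❓

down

🟫🟩🟫🟩⬜🟩🟫🟩❓❓❓
🟩🟩⬛🟩🟩⬜🟩🟩❓❓❓
🟫🟩🟦⬜⬜🟩🟫🟫❓❓❓
❓❓🟩⬜🟩🟩⬛🟫❓❓❓
❓❓🟩🟦⬜🟩🟫🟩❓❓❓
❓❓❓🟩⬜🔴🟦⬜❓❓❓
❓❓❓🟩🟩⬜⬛🟫❓❓❓
❓❓❓🟫🟫🟩🟫⬜❓❓❓
❓❓❓❓❓❓❓❓❓❓❓
❓❓❓❓❓❓❓❓❓❓❓
❓❓❓❓❓❓❓❓❓❓❓

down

🟩🟩⬛🟩🟩⬜🟩🟩❓❓❓
🟫🟩🟦⬜⬜🟩🟫🟫❓❓❓
❓❓🟩⬜🟩🟩⬛🟫❓❓❓
❓❓🟩🟦⬜🟩🟫🟩❓❓❓
❓❓❓🟩⬜🟩🟦⬜❓❓❓
❓❓❓🟩🟩🔴⬛🟫❓❓❓
❓❓❓🟫🟫🟩🟫⬜❓❓❓
❓❓❓🟫🟫🟫⬜⬜❓❓❓
❓❓❓❓❓❓❓❓❓❓❓
❓❓❓❓❓❓❓❓❓❓❓
⬛⬛⬛⬛⬛⬛⬛⬛⬛⬛⬛

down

🟫🟩🟦⬜⬜🟩🟫🟫❓❓❓
❓❓🟩⬜🟩🟩⬛🟫❓❓❓
❓❓🟩🟦⬜🟩🟫🟩❓❓❓
❓❓❓🟩⬜🟩🟦⬜❓❓❓
❓❓❓🟩🟩⬜⬛🟫❓❓❓
❓❓❓🟫🟫🔴🟫⬜❓❓❓
❓❓❓🟫🟫🟫⬜⬜❓❓❓
❓❓❓🟫🟫⬛🟩🟫❓❓❓
❓❓❓❓❓❓❓❓❓❓❓
⬛⬛⬛⬛⬛⬛⬛⬛⬛⬛⬛
⬛⬛⬛⬛⬛⬛⬛⬛⬛⬛⬛

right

🟩🟦⬜⬜🟩🟫🟫❓❓❓❓
❓🟩⬜🟩🟩⬛🟫❓❓❓❓
❓🟩🟦⬜🟩🟫🟩❓❓❓❓
❓❓🟩⬜🟩🟦⬜🟫❓❓❓
❓❓🟩🟩⬜⬛🟫⬛❓❓❓
❓❓🟫🟫🟩🔴⬜🟩❓❓❓
❓❓🟫🟫🟫⬜⬜⬜❓❓❓
❓❓🟫🟫⬛🟩🟫⬛❓❓❓
❓❓❓❓❓❓❓❓❓❓❓
⬛⬛⬛⬛⬛⬛⬛⬛⬛⬛⬛
⬛⬛⬛⬛⬛⬛⬛⬛⬛⬛⬛

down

❓🟩⬜🟩🟩⬛🟫❓❓❓❓
❓🟩🟦⬜🟩🟫🟩❓❓❓❓
❓❓🟩⬜🟩🟦⬜🟫❓❓❓
❓❓🟩🟩⬜⬛🟫⬛❓❓❓
❓❓🟫🟫🟩🟫⬜🟩❓❓❓
❓❓🟫🟫🟫🔴⬜⬜❓❓❓
❓❓🟫🟫⬛🟩🟫⬛❓❓❓
❓❓❓🟦🟩⬜🟩🟩❓❓❓
⬛⬛⬛⬛⬛⬛⬛⬛⬛⬛⬛
⬛⬛⬛⬛⬛⬛⬛⬛⬛⬛⬛
⬛⬛⬛⬛⬛⬛⬛⬛⬛⬛⬛

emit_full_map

🟩🟩🟩🟫🟩🟩❓❓❓❓
🟩⬜🟫⬜⬜⬜🟩🟩❓❓
🟫⬛🟩🟩🟩🟫⬜🟩⬛❓
🟫🟫🟩🟫🟩⬜🟩🟫🟩❓
🟫🟩🟩⬛🟩🟩⬜🟩🟩❓
🟦🟫🟩🟦⬜⬜🟩🟫🟫❓
❓❓❓🟩⬜🟩🟩⬛🟫❓
❓❓❓🟩🟦⬜🟩🟫🟩❓
❓❓❓❓🟩⬜🟩🟦⬜🟫
❓❓❓❓🟩🟩⬜⬛🟫⬛
❓❓❓❓🟫🟫🟩🟫⬜🟩
❓❓❓❓🟫🟫🟫🔴⬜⬜
❓❓❓❓🟫🟫⬛🟩🟫⬛
❓❓❓❓❓🟦🟩⬜🟩🟩

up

🟩🟦⬜⬜🟩🟫🟫❓❓❓❓
❓🟩⬜🟩🟩⬛🟫❓❓❓❓
❓🟩🟦⬜🟩🟫🟩❓❓❓❓
❓❓🟩⬜🟩🟦⬜🟫❓❓❓
❓❓🟩🟩⬜⬛🟫⬛❓❓❓
❓❓🟫🟫🟩🔴⬜🟩❓❓❓
❓❓🟫🟫🟫⬜⬜⬜❓❓❓
❓❓🟫🟫⬛🟩🟫⬛❓❓❓
❓❓❓🟦🟩⬜🟩🟩❓❓❓
⬛⬛⬛⬛⬛⬛⬛⬛⬛⬛⬛
⬛⬛⬛⬛⬛⬛⬛⬛⬛⬛⬛

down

❓🟩⬜🟩🟩⬛🟫❓❓❓❓
❓🟩🟦⬜🟩🟫🟩❓❓❓❓
❓❓🟩⬜🟩🟦⬜🟫❓❓❓
❓❓🟩🟩⬜⬛🟫⬛❓❓❓
❓❓🟫🟫🟩🟫⬜🟩❓❓❓
❓❓🟫🟫🟫🔴⬜⬜❓❓❓
❓❓🟫🟫⬛🟩🟫⬛❓❓❓
❓❓❓🟦🟩⬜🟩🟩❓❓❓
⬛⬛⬛⬛⬛⬛⬛⬛⬛⬛⬛
⬛⬛⬛⬛⬛⬛⬛⬛⬛⬛⬛
⬛⬛⬛⬛⬛⬛⬛⬛⬛⬛⬛

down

❓🟩🟦⬜🟩🟫🟩❓❓❓❓
❓❓🟩⬜🟩🟦⬜🟫❓❓❓
❓❓🟩🟩⬜⬛🟫⬛❓❓❓
❓❓🟫🟫🟩🟫⬜🟩❓❓❓
❓❓🟫🟫🟫⬜⬜⬜❓❓❓
❓❓🟫🟫⬛🔴🟫⬛❓❓❓
❓❓❓🟦🟩⬜🟩🟩❓❓❓
⬛⬛⬛⬛⬛⬛⬛⬛⬛⬛⬛
⬛⬛⬛⬛⬛⬛⬛⬛⬛⬛⬛
⬛⬛⬛⬛⬛⬛⬛⬛⬛⬛⬛
⬛⬛⬛⬛⬛⬛⬛⬛⬛⬛⬛

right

🟩🟦⬜🟩🟫🟩❓❓❓❓❓
❓🟩⬜🟩🟦⬜🟫❓❓❓❓
❓🟩🟩⬜⬛🟫⬛❓❓❓❓
❓🟫🟫🟩🟫⬜🟩⬛❓❓❓
❓🟫🟫🟫⬜⬜⬜🟫❓❓❓
❓🟫🟫⬛🟩🔴⬛🟫❓❓❓
❓❓🟦🟩⬜🟩🟩🟩❓❓❓
⬛⬛⬛⬛⬛⬛⬛⬛⬛⬛⬛
⬛⬛⬛⬛⬛⬛⬛⬛⬛⬛⬛
⬛⬛⬛⬛⬛⬛⬛⬛⬛⬛⬛
⬛⬛⬛⬛⬛⬛⬛⬛⬛⬛⬛

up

🟩⬜🟩🟩⬛🟫❓❓❓❓❓
🟩🟦⬜🟩🟫🟩❓❓❓❓❓
❓🟩⬜🟩🟦⬜🟫❓❓❓❓
❓🟩🟩⬜⬛🟫⬛🟦❓❓❓
❓🟫🟫🟩🟫⬜🟩⬛❓❓❓
❓🟫🟫🟫⬜🔴⬜🟫❓❓❓
❓🟫🟫⬛🟩🟫⬛🟫❓❓❓
❓❓🟦🟩⬜🟩🟩🟩❓❓❓
⬛⬛⬛⬛⬛⬛⬛⬛⬛⬛⬛
⬛⬛⬛⬛⬛⬛⬛⬛⬛⬛⬛
⬛⬛⬛⬛⬛⬛⬛⬛⬛⬛⬛

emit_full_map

🟩🟩🟩🟫🟩🟩❓❓❓❓❓
🟩⬜🟫⬜⬜⬜🟩🟩❓❓❓
🟫⬛🟩🟩🟩🟫⬜🟩⬛❓❓
🟫🟫🟩🟫🟩⬜🟩🟫🟩❓❓
🟫🟩🟩⬛🟩🟩⬜🟩🟩❓❓
🟦🟫🟩🟦⬜⬜🟩🟫🟫❓❓
❓❓❓🟩⬜🟩🟩⬛🟫❓❓
❓❓❓🟩🟦⬜🟩🟫🟩❓❓
❓❓❓❓🟩⬜🟩🟦⬜🟫❓
❓❓❓❓🟩🟩⬜⬛🟫⬛🟦
❓❓❓❓🟫🟫🟩🟫⬜🟩⬛
❓❓❓❓🟫🟫🟫⬜🔴⬜🟫
❓❓❓❓🟫🟫⬛🟩🟫⬛🟫
❓❓❓❓❓🟦🟩⬜🟩🟩🟩

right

⬜🟩🟩⬛🟫❓❓❓❓❓❓
🟦⬜🟩🟫🟩❓❓❓❓❓❓
🟩⬜🟩🟦⬜🟫❓❓❓❓❓
🟩🟩⬜⬛🟫⬛🟦🟩❓❓❓
🟫🟫🟩🟫⬜🟩⬛🟦❓❓❓
🟫🟫🟫⬜⬜🔴🟫🟩❓❓❓
🟫🟫⬛🟩🟫⬛🟫🟫❓❓❓
❓🟦🟩⬜🟩🟩🟩🟦❓❓❓
⬛⬛⬛⬛⬛⬛⬛⬛⬛⬛⬛
⬛⬛⬛⬛⬛⬛⬛⬛⬛⬛⬛
⬛⬛⬛⬛⬛⬛⬛⬛⬛⬛⬛

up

⬜⬜🟩🟫🟫❓❓❓❓❓❓
⬜🟩🟩⬛🟫❓❓❓❓❓❓
🟦⬜🟩🟫🟩❓❓❓❓❓❓
🟩⬜🟩🟦⬜🟫🟫🟦❓❓❓
🟩🟩⬜⬛🟫⬛🟦🟩❓❓❓
🟫🟫🟩🟫⬜🔴⬛🟦❓❓❓
🟫🟫🟫⬜⬜⬜🟫🟩❓❓❓
🟫🟫⬛🟩🟫⬛🟫🟫❓❓❓
❓🟦🟩⬜🟩🟩🟩🟦❓❓❓
⬛⬛⬛⬛⬛⬛⬛⬛⬛⬛⬛
⬛⬛⬛⬛⬛⬛⬛⬛⬛⬛⬛

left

🟦⬜⬜🟩🟫🟫❓❓❓❓❓
🟩⬜🟩🟩⬛🟫❓❓❓❓❓
🟩🟦⬜🟩🟫🟩❓❓❓❓❓
❓🟩⬜🟩🟦⬜🟫🟫🟦❓❓
❓🟩🟩⬜⬛🟫⬛🟦🟩❓❓
❓🟫🟫🟩🟫🔴🟩⬛🟦❓❓
❓🟫🟫🟫⬜⬜⬜🟫🟩❓❓
❓🟫🟫⬛🟩🟫⬛🟫🟫❓❓
❓❓🟦🟩⬜🟩🟩🟩🟦❓❓
⬛⬛⬛⬛⬛⬛⬛⬛⬛⬛⬛
⬛⬛⬛⬛⬛⬛⬛⬛⬛⬛⬛

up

⬛🟩🟩⬜🟩🟩❓❓❓❓❓
🟦⬜⬜🟩🟫🟫❓❓❓❓❓
🟩⬜🟩🟩⬛🟫❓❓❓❓❓
🟩🟦⬜🟩🟫🟩🟫🟫❓❓❓
❓🟩⬜🟩🟦⬜🟫🟫🟦❓❓
❓🟩🟩⬜⬛🔴⬛🟦🟩❓❓
❓🟫🟫🟩🟫⬜🟩⬛🟦❓❓
❓🟫🟫🟫⬜⬜⬜🟫🟩❓❓
❓🟫🟫⬛🟩🟫⬛🟫🟫❓❓
❓❓🟦🟩⬜🟩🟩🟩🟦❓❓
⬛⬛⬛⬛⬛⬛⬛⬛⬛⬛⬛

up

🟫🟩⬜🟩🟫🟩❓❓❓❓❓
⬛🟩🟩⬜🟩🟩❓❓❓❓❓
🟦⬜⬜🟩🟫🟫❓❓❓❓❓
🟩⬜🟩🟩⬛🟫🟫🟫❓❓❓
🟩🟦⬜🟩🟫🟩🟫🟫❓❓❓
❓🟩⬜🟩🟦🔴🟫🟫🟦❓❓
❓🟩🟩⬜⬛🟫⬛🟦🟩❓❓
❓🟫🟫🟩🟫⬜🟩⬛🟦❓❓
❓🟫🟫🟫⬜⬜⬜🟫🟩❓❓
❓🟫🟫⬛🟩🟫⬛🟫🟫❓❓
❓❓🟦🟩⬜🟩🟩🟩🟦❓❓

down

⬛🟩🟩⬜🟩🟩❓❓❓❓❓
🟦⬜⬜🟩🟫🟫❓❓❓❓❓
🟩⬜🟩🟩⬛🟫🟫🟫❓❓❓
🟩🟦⬜🟩🟫🟩🟫🟫❓❓❓
❓🟩⬜🟩🟦⬜🟫🟫🟦❓❓
❓🟩🟩⬜⬛🔴⬛🟦🟩❓❓
❓🟫🟫🟩🟫⬜🟩⬛🟦❓❓
❓🟫🟫🟫⬜⬜⬜🟫🟩❓❓
❓🟫🟫⬛🟩🟫⬛🟫🟫❓❓
❓❓🟦🟩⬜🟩🟩🟩🟦❓❓
⬛⬛⬛⬛⬛⬛⬛⬛⬛⬛⬛

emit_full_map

🟩🟩🟩🟫🟩🟩❓❓❓❓❓❓
🟩⬜🟫⬜⬜⬜🟩🟩❓❓❓❓
🟫⬛🟩🟩🟩🟫⬜🟩⬛❓❓❓
🟫🟫🟩🟫🟩⬜🟩🟫🟩❓❓❓
🟫🟩🟩⬛🟩🟩⬜🟩🟩❓❓❓
🟦🟫🟩🟦⬜⬜🟩🟫🟫❓❓❓
❓❓❓🟩⬜🟩🟩⬛🟫🟫🟫❓
❓❓❓🟩🟦⬜🟩🟫🟩🟫🟫❓
❓❓❓❓🟩⬜🟩🟦⬜🟫🟫🟦
❓❓❓❓🟩🟩⬜⬛🔴⬛🟦🟩
❓❓❓❓🟫🟫🟩🟫⬜🟩⬛🟦
❓❓❓❓🟫🟫🟫⬜⬜⬜🟫🟩
❓❓❓❓🟫🟫⬛🟩🟫⬛🟫🟫
❓❓❓❓❓🟦🟩⬜🟩🟩🟩🟦
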